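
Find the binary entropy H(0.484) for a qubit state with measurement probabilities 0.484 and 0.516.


S = -p*log2(p) - (1-p)*log2(1-p)
p = 0.4840, 1-p = 0.5160
= -0.4840 * log2(0.4840) - 0.5160 * log2(0.5160)
= -(-0.5067) - (-0.4926)
= 0.9993

0.9993


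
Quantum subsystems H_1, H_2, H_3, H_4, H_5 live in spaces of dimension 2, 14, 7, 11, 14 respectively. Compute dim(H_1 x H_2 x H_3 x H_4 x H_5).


dim(H_1 x H_2 x H_3 x H_4 x H_5) = 2 * 14 * 7 * 11 * 14
= 28 * 7 * 11 * 14
= 196 * 11 * 14
= 2156 * 14
= 30184

30184


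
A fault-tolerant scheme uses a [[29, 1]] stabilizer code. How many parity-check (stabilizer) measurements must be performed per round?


For an [[n,k]] stabilizer code:
Number of stabilizer generators = n - k
= 29 - 1
= 28

28


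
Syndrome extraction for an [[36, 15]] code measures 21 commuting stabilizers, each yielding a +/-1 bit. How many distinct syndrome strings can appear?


Each stabilizer generator gives a binary (+1 or -1) measurement outcome.
With 21 independent generators:
Total syndromes = 2^21
= 2097152

2097152


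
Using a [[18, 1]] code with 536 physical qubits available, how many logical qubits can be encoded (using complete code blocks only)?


Each code block uses 18 physical qubits for 1 logical qubit(s).
Number of complete blocks = floor(536 / 18) = 29
Logical qubits = 29 * 1
= 29

29


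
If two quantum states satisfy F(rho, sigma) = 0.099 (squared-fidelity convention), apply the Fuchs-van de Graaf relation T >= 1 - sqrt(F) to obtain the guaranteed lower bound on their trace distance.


Fuchs-van de Graaf (squared-fidelity convention): 1 - sqrt(F) <= T <= sqrt(1 - F).
Lower bound: T >= 1 - sqrt(F)
sqrt(F) = sqrt(0.099) = 0.3146
T >= 1 - 0.3146
T >= 0.6854

0.6854


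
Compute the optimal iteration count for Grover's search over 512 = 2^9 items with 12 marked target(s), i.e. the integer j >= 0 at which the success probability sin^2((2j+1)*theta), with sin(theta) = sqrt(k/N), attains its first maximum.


After j Grover iterations the success probability is P(j) = sin^2((2j+1)*theta), where sin(theta) = sqrt(k/N).
N = 2^9 = 512, k = 12
sin(theta) = sqrt(k/N) = 0.1530931089
theta = arcsin(sqrt(k/N)) = 0.1536975255 rad
P(j) reaches its first maximum when (2j+1)*theta is as close as possible to pi/2, i.e. j = round(pi/(4*theta) - 1/2).
pi/(4*theta) - 1/2 = 4.6100
(For comparison, the common estimate pi/4 * sqrt(N/k) = 5.1302; the exact maximiser is used here.)
Optimal iterations = 5

5


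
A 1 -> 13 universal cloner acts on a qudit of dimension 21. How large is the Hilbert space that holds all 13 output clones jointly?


Output space = H^(tensor 13) where dim(H) = 21
dim = 21^13
= 441 (after 2 factors)
= 9261 (after 3 factors)
= 194481 (after 4 factors)
= 4084101 (after 5 factors)
= 85766121 (after 6 factors)
= 1801088541 (after 7 factors)
= 37822859361 (after 8 factors)
= 794280046581 (after 9 factors)
= 16679880978201 (after 10 factors)
= 350277500542221 (after 11 factors)
= 7355827511386641 (after 12 factors)
= 154472377739119461 (after 13 factors)
= 154472377739119461

154472377739119461


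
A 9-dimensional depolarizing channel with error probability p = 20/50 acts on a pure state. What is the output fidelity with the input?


F = (1-p) + p/d
= (1 - 0.4000) + 0.4000/9
= 0.6000 + 0.0444
= 0.6444

0.6444


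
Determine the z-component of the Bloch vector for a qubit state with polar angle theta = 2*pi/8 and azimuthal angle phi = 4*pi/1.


theta = 0.7854, phi = 12.5664
r_z = cos(theta) = 0.7071

0.7071


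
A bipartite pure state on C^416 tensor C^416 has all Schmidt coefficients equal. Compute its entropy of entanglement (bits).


For a maximally entangled state in d x d:
S = log2(d) = log2(416)
= 8.7004

8.7004


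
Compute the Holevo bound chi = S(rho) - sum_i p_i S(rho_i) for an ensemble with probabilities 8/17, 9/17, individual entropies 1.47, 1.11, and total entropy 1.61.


chi = S(rho) - sum_i p_i * S(rho_i)
Weighted entropy = 8/17 * 1.47 + 9/17 * 1.11
= 1.2794
chi = 1.61 - 1.2794
= 0.3306

0.3306


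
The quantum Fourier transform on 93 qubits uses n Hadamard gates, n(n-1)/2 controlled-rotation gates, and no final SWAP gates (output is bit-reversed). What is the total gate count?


Hadamard gates: 93
Controlled rotations: n*(n-1)/2 = 93*92/2 = 4278
SWAP gates: 0 (omitted)
Total = 93 + 4278
= 4371

4371


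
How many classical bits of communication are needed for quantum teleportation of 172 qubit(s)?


Quantum teleportation requires 2 classical bits per qubit teleported.
172 qubit(s) -> 2 * 172 = 344 classical bits

344


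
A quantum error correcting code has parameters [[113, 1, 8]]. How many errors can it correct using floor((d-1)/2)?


Code parameters: [[113, 1, 8]], distance d = 8.
Number of correctable errors = floor((d-1)/2)
= floor((8 - 1)/2)
= floor(7/2)
= 3

3


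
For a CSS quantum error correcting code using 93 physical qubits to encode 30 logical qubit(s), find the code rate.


Code rate R = k/n
= 30/93
= 0.3226

0.3226


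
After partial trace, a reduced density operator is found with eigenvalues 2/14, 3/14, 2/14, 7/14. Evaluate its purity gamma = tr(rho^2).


tr(rho^2) = sum of eigenvalues squared
= (2/14)^2 + (3/14)^2 + (2/14)^2 + (7/14)^2
= (4 + 9 + 4 + 49) / 196
= 66/196
= 0.3367

0.3367


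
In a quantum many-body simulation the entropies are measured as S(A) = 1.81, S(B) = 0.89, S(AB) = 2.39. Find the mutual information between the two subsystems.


I(A:B) = S(A) + S(B) - S(AB)
= 1.81 + 0.89 - 2.39
= 0.3100

0.3100


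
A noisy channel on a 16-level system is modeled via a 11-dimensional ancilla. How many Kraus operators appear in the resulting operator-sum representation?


Tracing out the environment in an orthonormal basis {|i>_E} gives Kraus operators K_i = <i|_E U |0>_E.
Number of Kraus operators = dim(H_env) = d_env
= 11

11


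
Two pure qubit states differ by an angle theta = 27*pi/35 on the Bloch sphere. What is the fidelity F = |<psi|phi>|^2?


For states separated by angle theta on Bloch sphere:
F = cos^2(theta/2)
theta = 27*pi/35 = 2.4235
theta/2 = 1.2118
cos(theta/2) = 0.3514
F = 0.1235

0.1235


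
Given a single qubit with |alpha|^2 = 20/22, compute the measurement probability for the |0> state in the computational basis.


|alpha|^2 = 20/22 = 0.9091
|beta|^2 = 1 - 20/22 = 2/22 = 0.0909
P(|0>) = |alpha|^2 = 0.9091

0.9091


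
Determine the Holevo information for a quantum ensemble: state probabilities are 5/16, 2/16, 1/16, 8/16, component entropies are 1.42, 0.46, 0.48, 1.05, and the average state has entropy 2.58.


chi = S(rho) - sum_i p_i * S(rho_i)
Weighted entropy = 5/16 * 1.42 + 2/16 * 0.46 + 1/16 * 0.48 + 8/16 * 1.05
= 1.0562
chi = 2.58 - 1.0562
= 1.5238

1.5238


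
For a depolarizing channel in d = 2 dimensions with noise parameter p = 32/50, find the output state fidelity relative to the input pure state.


F = (1-p) + p/d
= (1 - 0.6400) + 0.6400/2
= 0.3600 + 0.3200
= 0.6800

0.6800


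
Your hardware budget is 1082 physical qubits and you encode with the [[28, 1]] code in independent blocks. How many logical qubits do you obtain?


Each code block uses 28 physical qubits for 1 logical qubit(s).
Number of complete blocks = floor(1082 / 28) = 38
Logical qubits = 38 * 1
= 38

38


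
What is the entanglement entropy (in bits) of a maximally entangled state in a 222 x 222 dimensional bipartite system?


For a maximally entangled state in d x d:
S = log2(d) = log2(222)
= 7.7944

7.7944


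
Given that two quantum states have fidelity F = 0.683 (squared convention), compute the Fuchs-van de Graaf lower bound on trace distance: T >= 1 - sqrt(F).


Fuchs-van de Graaf (squared-fidelity convention): 1 - sqrt(F) <= T <= sqrt(1 - F).
Lower bound: T >= 1 - sqrt(F)
sqrt(F) = sqrt(0.683) = 0.8264
T >= 1 - 0.8264
T >= 0.1736

0.1736


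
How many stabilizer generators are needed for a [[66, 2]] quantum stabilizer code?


For an [[n,k]] stabilizer code:
Number of stabilizer generators = n - k
= 66 - 2
= 64

64


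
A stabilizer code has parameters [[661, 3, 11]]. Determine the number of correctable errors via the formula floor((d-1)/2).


Code parameters: [[661, 3, 11]], distance d = 11.
Number of correctable errors = floor((d-1)/2)
= floor((11 - 1)/2)
= floor(10/2)
= 5

5


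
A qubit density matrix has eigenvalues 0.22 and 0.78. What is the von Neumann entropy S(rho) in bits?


S = -p*log2(p) - (1-p)*log2(1-p)
p = 0.2200, 1-p = 0.7800
= -0.2200 * log2(0.2200) - 0.7800 * log2(0.7800)
= -(-0.4806) - (-0.2796)
= 0.7602

0.7602


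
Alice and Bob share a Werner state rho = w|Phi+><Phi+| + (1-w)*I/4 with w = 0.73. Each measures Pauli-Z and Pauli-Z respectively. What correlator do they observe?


|Phi+> = (|00> + |11>)/sqrt(2)
For the pure Bell state, <Z_A Z_B> = +1 (Bell-state Pauli correlator).
The maximally-mixed part I/4 has tr(I/4 * P tensor P) = 0 for any traceless Pauli P.
So <Z_A Z_B>_rho = w * (+1) + (1 - w) * 0
= 0.73 * (+1)
= 0.7300

0.7300


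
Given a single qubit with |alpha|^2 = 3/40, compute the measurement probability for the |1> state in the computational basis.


|alpha|^2 = 3/40 = 0.0750
|beta|^2 = 1 - 3/40 = 37/40 = 0.9250
P(|1>) = |beta|^2 = 0.9250

0.9250


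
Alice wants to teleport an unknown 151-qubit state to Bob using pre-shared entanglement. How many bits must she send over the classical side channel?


Quantum teleportation requires 2 classical bits per qubit teleported.
151 qubit(s) -> 2 * 151 = 302 classical bits

302


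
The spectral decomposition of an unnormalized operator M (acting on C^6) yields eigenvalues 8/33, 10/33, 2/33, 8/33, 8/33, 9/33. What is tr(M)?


tr(M) = sum of eigenvalues
= 8/33 + 10/33 + 2/33 + 8/33 + 8/33 + 9/33
= 45/33
= 1.3636

1.3636


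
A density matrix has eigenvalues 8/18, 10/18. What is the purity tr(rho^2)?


tr(rho^2) = sum of eigenvalues squared
= (8/18)^2 + (10/18)^2
= (64 + 100) / 324
= 164/324
= 0.5062

0.5062


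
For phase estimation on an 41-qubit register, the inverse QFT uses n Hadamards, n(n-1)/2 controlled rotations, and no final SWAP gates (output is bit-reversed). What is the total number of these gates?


Hadamard gates: 41
Controlled rotations: n*(n-1)/2 = 41*40/2 = 820
SWAP gates: 0 (omitted)
Total = 41 + 820
= 861

861


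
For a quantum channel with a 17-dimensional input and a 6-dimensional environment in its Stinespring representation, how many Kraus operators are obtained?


Tracing out the environment in an orthonormal basis {|i>_E} gives Kraus operators K_i = <i|_E U |0>_E.
Number of Kraus operators = dim(H_env) = d_env
= 6

6


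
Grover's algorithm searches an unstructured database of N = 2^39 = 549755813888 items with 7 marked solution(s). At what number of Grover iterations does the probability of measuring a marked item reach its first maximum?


After j Grover iterations the success probability is P(j) = sin^2((2j+1)*theta), where sin(theta) = sqrt(k/N).
N = 2^39 = 549755813888, k = 7
sin(theta) = sqrt(k/N) = 3.568322551e-06
theta = arcsin(sqrt(k/N)) = 3.568322551e-06 rad
P(j) reaches its first maximum when (2j+1)*theta is as close as possible to pi/2, i.e. j = round(pi/(4*theta) - 1/2).
pi/(4*theta) - 1/2 = 220102.4061
(For comparison, the common estimate pi/4 * sqrt(N/k) = 220102.9061; the exact maximiser is used here.)
Optimal iterations = 220102

220102


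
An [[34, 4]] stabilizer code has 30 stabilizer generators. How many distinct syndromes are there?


Each stabilizer generator gives a binary (+1 or -1) measurement outcome.
With 30 independent generators:
Total syndromes = 2^30
= 1073741824

1073741824


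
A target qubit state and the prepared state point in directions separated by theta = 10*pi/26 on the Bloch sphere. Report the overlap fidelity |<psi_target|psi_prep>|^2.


For states separated by angle theta on Bloch sphere:
F = cos^2(theta/2)
theta = 10*pi/26 = 1.2083
theta/2 = 0.6042
cos(theta/2) = 0.8230
F = 0.6773

0.6773


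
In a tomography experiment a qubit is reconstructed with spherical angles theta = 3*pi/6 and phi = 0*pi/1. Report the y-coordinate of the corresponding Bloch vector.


theta = 1.5708, phi = 0.0000
r_y = sin(theta)*sin(phi) = 1.0000 * 0.0000
r_y = 0.0000

0.0000


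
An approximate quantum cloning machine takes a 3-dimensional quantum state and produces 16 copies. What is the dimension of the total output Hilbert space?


Output space = H^(tensor 16) where dim(H) = 3
dim = 3^16
= 9 (after 2 factors)
= 27 (after 3 factors)
= 81 (after 4 factors)
= 243 (after 5 factors)
= 729 (after 6 factors)
= 2187 (after 7 factors)
= 6561 (after 8 factors)
= 19683 (after 9 factors)
= 59049 (after 10 factors)
= 177147 (after 11 factors)
= 531441 (after 12 factors)
= 1594323 (after 13 factors)
= 4782969 (after 14 factors)
= 14348907 (after 15 factors)
= 43046721 (after 16 factors)
= 43046721

43046721


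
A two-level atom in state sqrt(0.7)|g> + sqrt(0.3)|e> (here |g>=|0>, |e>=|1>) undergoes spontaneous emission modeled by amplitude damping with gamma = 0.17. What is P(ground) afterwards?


For amplitude damping with parameter gamma on state sqrt(a)|0> + sqrt(b)|1>:
alpha^2 = 0.7, beta^2 = 0.3
P(|0>) = alpha^2 + gamma * beta^2
= 0.7 + 0.17 * 0.3
= 0.7 + 0.0510
= 0.7510

0.7510


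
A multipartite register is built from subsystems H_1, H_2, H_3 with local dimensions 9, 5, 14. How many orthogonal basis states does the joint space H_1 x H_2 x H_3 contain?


dim(H_1 x H_2 x H_3) = 9 * 5 * 14
= 45 * 14
= 630

630


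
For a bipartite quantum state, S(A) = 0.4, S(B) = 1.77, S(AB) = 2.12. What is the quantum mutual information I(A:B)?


I(A:B) = S(A) + S(B) - S(AB)
= 0.4 + 1.77 - 2.12
= 0.0500

0.0500


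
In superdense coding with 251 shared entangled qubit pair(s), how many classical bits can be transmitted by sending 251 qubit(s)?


Superdense coding allows 2 classical bits per shared entangled pair.
251 pair(s) -> 2 * 251 = 502 classical bits

502


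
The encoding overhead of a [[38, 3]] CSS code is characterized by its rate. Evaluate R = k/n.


Code rate R = k/n
= 3/38
= 0.0789

0.0789


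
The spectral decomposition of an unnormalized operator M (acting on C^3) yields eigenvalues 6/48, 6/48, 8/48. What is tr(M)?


tr(M) = sum of eigenvalues
= 6/48 + 6/48 + 8/48
= 20/48
= 0.4167

0.4167


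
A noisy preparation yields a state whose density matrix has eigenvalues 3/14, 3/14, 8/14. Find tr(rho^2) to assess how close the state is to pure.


tr(rho^2) = sum of eigenvalues squared
= (3/14)^2 + (3/14)^2 + (8/14)^2
= (9 + 9 + 64) / 196
= 82/196
= 0.4184

0.4184


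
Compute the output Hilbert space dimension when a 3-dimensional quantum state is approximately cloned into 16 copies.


Output space = H^(tensor 16) where dim(H) = 3
dim = 3^16
= 9 (after 2 factors)
= 27 (after 3 factors)
= 81 (after 4 factors)
= 243 (after 5 factors)
= 729 (after 6 factors)
= 2187 (after 7 factors)
= 6561 (after 8 factors)
= 19683 (after 9 factors)
= 59049 (after 10 factors)
= 177147 (after 11 factors)
= 531441 (after 12 factors)
= 1594323 (after 13 factors)
= 4782969 (after 14 factors)
= 14348907 (after 15 factors)
= 43046721 (after 16 factors)
= 43046721

43046721


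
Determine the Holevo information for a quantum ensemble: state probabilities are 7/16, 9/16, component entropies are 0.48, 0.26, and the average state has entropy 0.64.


chi = S(rho) - sum_i p_i * S(rho_i)
Weighted entropy = 7/16 * 0.48 + 9/16 * 0.26
= 0.3562
chi = 0.64 - 0.3562
= 0.2838

0.2838


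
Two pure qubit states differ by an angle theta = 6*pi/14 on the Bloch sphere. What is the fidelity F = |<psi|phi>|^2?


For states separated by angle theta on Bloch sphere:
F = cos^2(theta/2)
theta = 6*pi/14 = 1.3464
theta/2 = 0.6732
cos(theta/2) = 0.7818
F = 0.6113

0.6113


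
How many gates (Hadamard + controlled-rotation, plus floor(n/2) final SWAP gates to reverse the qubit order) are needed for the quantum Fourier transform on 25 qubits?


Hadamard gates: 25
Controlled rotations: n*(n-1)/2 = 25*24/2 = 300
SWAP gates: floor(n/2) = floor(25/2) = 12
Total = 25 + 300 + 12
= 337

337


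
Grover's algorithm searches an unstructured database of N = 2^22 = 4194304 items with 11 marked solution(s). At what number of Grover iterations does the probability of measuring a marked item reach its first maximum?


After j Grover iterations the success probability is P(j) = sin^2((2j+1)*theta), where sin(theta) = sqrt(k/N).
N = 2^22 = 4194304, k = 11
sin(theta) = sqrt(k/N) = 0.001619445698
theta = arcsin(sqrt(k/N)) = 0.001619446406 rad
P(j) reaches its first maximum when (2j+1)*theta is as close as possible to pi/2, i.e. j = round(pi/(4*theta) - 1/2).
pi/(4*theta) - 1/2 = 484.4794
(For comparison, the common estimate pi/4 * sqrt(N/k) = 484.9796; the exact maximiser is used here.)
Optimal iterations = 484

484


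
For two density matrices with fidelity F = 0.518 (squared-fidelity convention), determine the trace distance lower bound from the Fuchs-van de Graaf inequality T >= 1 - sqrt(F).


Fuchs-van de Graaf (squared-fidelity convention): 1 - sqrt(F) <= T <= sqrt(1 - F).
Lower bound: T >= 1 - sqrt(F)
sqrt(F) = sqrt(0.518) = 0.7197
T >= 1 - 0.7197
T >= 0.2803

0.2803


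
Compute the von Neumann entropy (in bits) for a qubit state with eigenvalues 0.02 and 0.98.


S = -p*log2(p) - (1-p)*log2(1-p)
p = 0.0200, 1-p = 0.9800
= -0.0200 * log2(0.0200) - 0.9800 * log2(0.9800)
= -(-0.1129) - (-0.0286)
= 0.1414

0.1414


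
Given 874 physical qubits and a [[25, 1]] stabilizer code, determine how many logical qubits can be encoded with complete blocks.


Each code block uses 25 physical qubits for 1 logical qubit(s).
Number of complete blocks = floor(874 / 25) = 34
Logical qubits = 34 * 1
= 34

34


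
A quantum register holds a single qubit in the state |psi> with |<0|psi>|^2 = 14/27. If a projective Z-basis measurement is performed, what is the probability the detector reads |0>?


|alpha|^2 = 14/27 = 0.5185
|beta|^2 = 1 - 14/27 = 13/27 = 0.4815
P(|0>) = |alpha|^2 = 0.5185

0.5185


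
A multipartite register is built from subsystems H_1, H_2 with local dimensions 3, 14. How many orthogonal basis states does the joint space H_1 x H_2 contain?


dim(H_1 x H_2) = 3 * 14
= 42

42


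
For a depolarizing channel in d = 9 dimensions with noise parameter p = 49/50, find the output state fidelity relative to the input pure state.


F = (1-p) + p/d
= (1 - 0.9800) + 0.9800/9
= 0.0200 + 0.1089
= 0.1289

0.1289


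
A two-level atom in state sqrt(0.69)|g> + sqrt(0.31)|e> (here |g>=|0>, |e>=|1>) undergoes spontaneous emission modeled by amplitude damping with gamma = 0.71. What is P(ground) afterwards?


For amplitude damping with parameter gamma on state sqrt(a)|0> + sqrt(b)|1>:
alpha^2 = 0.69, beta^2 = 0.31
P(|0>) = alpha^2 + gamma * beta^2
= 0.69 + 0.71 * 0.31
= 0.69 + 0.2201
= 0.9101

0.9101


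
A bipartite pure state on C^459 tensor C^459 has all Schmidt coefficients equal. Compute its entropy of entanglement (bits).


For a maximally entangled state in d x d:
S = log2(d) = log2(459)
= 8.8424

8.8424


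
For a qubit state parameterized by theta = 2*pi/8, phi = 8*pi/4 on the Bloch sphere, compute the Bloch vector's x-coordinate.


theta = 0.7854, phi = 6.2832
r_x = sin(theta)*cos(phi) = 0.7071 * 1.0000
r_x = 0.7071

0.7071


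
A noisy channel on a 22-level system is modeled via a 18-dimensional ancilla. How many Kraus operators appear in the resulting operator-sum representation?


Tracing out the environment in an orthonormal basis {|i>_E} gives Kraus operators K_i = <i|_E U |0>_E.
Number of Kraus operators = dim(H_env) = d_env
= 18

18


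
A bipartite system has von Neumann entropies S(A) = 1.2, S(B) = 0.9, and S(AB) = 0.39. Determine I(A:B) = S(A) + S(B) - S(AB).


I(A:B) = S(A) + S(B) - S(AB)
= 1.2 + 0.9 - 0.39
= 1.7100

1.7100


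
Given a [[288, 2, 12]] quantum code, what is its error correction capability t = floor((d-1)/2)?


Code parameters: [[288, 2, 12]], distance d = 12.
Number of correctable errors = floor((d-1)/2)
= floor((12 - 1)/2)
= floor(11/2)
= 5

5


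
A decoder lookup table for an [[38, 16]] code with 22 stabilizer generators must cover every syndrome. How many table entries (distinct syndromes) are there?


Each stabilizer generator gives a binary (+1 or -1) measurement outcome.
With 22 independent generators:
Total syndromes = 2^22
= 4194304

4194304


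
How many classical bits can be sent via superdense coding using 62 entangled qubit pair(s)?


Superdense coding allows 2 classical bits per shared entangled pair.
62 pair(s) -> 2 * 62 = 124 classical bits

124


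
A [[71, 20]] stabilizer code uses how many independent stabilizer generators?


For an [[n,k]] stabilizer code:
Number of stabilizer generators = n - k
= 71 - 20
= 51

51


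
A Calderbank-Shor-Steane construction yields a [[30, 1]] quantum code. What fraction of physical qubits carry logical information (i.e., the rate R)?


Code rate R = k/n
= 1/30
= 0.0333

0.0333


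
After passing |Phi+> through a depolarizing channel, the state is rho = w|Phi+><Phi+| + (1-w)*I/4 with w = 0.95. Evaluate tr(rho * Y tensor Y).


|Phi+> = (|00> + |11>)/sqrt(2)
For the pure Bell state, <Y_A Y_B> = -1 (Bell-state Pauli correlator).
The maximally-mixed part I/4 has tr(I/4 * P tensor P) = 0 for any traceless Pauli P.
So <Y_A Y_B>_rho = w * (-1) + (1 - w) * 0
= 0.95 * (-1)
= -0.9500

-0.9500


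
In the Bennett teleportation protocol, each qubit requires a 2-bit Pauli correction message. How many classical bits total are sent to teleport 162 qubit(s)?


Quantum teleportation requires 2 classical bits per qubit teleported.
162 qubit(s) -> 2 * 162 = 324 classical bits

324


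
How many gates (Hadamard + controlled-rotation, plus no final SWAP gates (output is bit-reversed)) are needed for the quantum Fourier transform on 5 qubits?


Hadamard gates: 5
Controlled rotations: n*(n-1)/2 = 5*4/2 = 10
SWAP gates: 0 (omitted)
Total = 5 + 10
= 15

15


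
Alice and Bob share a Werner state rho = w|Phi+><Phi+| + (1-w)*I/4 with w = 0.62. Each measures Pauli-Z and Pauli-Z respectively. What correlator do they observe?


|Phi+> = (|00> + |11>)/sqrt(2)
For the pure Bell state, <Z_A Z_B> = +1 (Bell-state Pauli correlator).
The maximally-mixed part I/4 has tr(I/4 * P tensor P) = 0 for any traceless Pauli P.
So <Z_A Z_B>_rho = w * (+1) + (1 - w) * 0
= 0.62 * (+1)
= 0.6200

0.6200


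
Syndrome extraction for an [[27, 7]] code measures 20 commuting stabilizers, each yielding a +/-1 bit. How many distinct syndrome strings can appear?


Each stabilizer generator gives a binary (+1 or -1) measurement outcome.
With 20 independent generators:
Total syndromes = 2^20
= 1048576

1048576


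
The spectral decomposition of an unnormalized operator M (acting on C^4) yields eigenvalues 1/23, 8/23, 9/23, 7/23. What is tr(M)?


tr(M) = sum of eigenvalues
= 1/23 + 8/23 + 9/23 + 7/23
= 25/23
= 1.0870

1.0870


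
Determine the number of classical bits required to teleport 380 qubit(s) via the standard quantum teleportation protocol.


Quantum teleportation requires 2 classical bits per qubit teleported.
380 qubit(s) -> 2 * 380 = 760 classical bits

760


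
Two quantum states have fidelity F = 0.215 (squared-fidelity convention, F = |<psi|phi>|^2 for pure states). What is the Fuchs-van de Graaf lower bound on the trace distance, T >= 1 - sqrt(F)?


Fuchs-van de Graaf (squared-fidelity convention): 1 - sqrt(F) <= T <= sqrt(1 - F).
Lower bound: T >= 1 - sqrt(F)
sqrt(F) = sqrt(0.215) = 0.4637
T >= 1 - 0.4637
T >= 0.5363

0.5363


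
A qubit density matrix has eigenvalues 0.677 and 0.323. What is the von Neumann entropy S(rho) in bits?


S = -p*log2(p) - (1-p)*log2(1-p)
p = 0.6770, 1-p = 0.3230
= -0.6770 * log2(0.6770) - 0.3230 * log2(0.3230)
= -(-0.3810) - (-0.5266)
= 0.9076

0.9076


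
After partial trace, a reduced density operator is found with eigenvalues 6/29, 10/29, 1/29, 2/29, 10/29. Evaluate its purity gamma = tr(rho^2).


tr(rho^2) = sum of eigenvalues squared
= (6/29)^2 + (10/29)^2 + (1/29)^2 + (2/29)^2 + (10/29)^2
= (36 + 100 + 1 + 4 + 100) / 841
= 241/841
= 0.2866

0.2866


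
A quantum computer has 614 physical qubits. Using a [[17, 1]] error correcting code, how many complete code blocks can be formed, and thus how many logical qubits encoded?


Each code block uses 17 physical qubits for 1 logical qubit(s).
Number of complete blocks = floor(614 / 17) = 36
Logical qubits = 36 * 1
= 36

36


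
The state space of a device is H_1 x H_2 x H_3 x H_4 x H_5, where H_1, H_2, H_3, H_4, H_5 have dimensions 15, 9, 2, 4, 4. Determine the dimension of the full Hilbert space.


dim(H_1 x H_2 x H_3 x H_4 x H_5) = 15 * 9 * 2 * 4 * 4
= 135 * 2 * 4 * 4
= 270 * 4 * 4
= 1080 * 4
= 4320

4320


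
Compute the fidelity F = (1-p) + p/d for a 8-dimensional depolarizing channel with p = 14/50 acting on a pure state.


F = (1-p) + p/d
= (1 - 0.2800) + 0.2800/8
= 0.7200 + 0.0350
= 0.7550

0.7550


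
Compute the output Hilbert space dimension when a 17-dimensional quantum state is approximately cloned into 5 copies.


Output space = H^(tensor 5) where dim(H) = 17
dim = 17^5
= 289 (after 2 factors)
= 4913 (after 3 factors)
= 83521 (after 4 factors)
= 1419857 (after 5 factors)
= 1419857

1419857


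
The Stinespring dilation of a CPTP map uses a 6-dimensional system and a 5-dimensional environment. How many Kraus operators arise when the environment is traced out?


Tracing out the environment in an orthonormal basis {|i>_E} gives Kraus operators K_i = <i|_E U |0>_E.
Number of Kraus operators = dim(H_env) = d_env
= 5

5


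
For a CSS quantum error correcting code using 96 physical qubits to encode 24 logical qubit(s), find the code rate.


Code rate R = k/n
= 24/96
= 0.2500

0.2500


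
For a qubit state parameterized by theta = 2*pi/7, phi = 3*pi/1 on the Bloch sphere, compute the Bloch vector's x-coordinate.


theta = 0.8976, phi = 9.4248
r_x = sin(theta)*cos(phi) = 0.7818 * -1.0000
r_x = -0.7818

-0.7818


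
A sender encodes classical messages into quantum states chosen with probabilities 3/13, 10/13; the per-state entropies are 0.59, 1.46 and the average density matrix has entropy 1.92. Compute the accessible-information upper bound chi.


chi = S(rho) - sum_i p_i * S(rho_i)
Weighted entropy = 3/13 * 0.59 + 10/13 * 1.46
= 1.2592
chi = 1.92 - 1.2592
= 0.6608

0.6608


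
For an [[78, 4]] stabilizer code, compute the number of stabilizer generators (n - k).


For an [[n,k]] stabilizer code:
Number of stabilizer generators = n - k
= 78 - 4
= 74

74


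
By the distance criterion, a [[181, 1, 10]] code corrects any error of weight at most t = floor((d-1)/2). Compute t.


Code parameters: [[181, 1, 10]], distance d = 10.
Number of correctable errors = floor((d-1)/2)
= floor((10 - 1)/2)
= floor(9/2)
= 4

4


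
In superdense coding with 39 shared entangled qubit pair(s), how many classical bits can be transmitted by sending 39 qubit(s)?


Superdense coding allows 2 classical bits per shared entangled pair.
39 pair(s) -> 2 * 39 = 78 classical bits

78


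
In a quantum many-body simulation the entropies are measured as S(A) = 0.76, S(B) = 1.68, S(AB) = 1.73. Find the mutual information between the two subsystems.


I(A:B) = S(A) + S(B) - S(AB)
= 0.76 + 1.68 - 1.73
= 0.7100

0.7100


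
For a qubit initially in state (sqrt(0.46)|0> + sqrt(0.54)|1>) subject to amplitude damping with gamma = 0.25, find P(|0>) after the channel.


For amplitude damping with parameter gamma on state sqrt(a)|0> + sqrt(b)|1>:
alpha^2 = 0.46, beta^2 = 0.54
P(|0>) = alpha^2 + gamma * beta^2
= 0.46 + 0.25 * 0.54
= 0.46 + 0.1350
= 0.5950

0.5950


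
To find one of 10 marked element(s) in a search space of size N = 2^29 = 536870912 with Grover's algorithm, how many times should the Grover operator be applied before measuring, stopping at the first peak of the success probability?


After j Grover iterations the success probability is P(j) = sin^2((2j+1)*theta), where sin(theta) = sqrt(k/N).
N = 2^29 = 536870912, k = 10
sin(theta) = sqrt(k/N) = 0.0001364787584
theta = arcsin(sqrt(k/N)) = 0.0001364787588 rad
P(j) reaches its first maximum when (2j+1)*theta is as close as possible to pi/2, i.e. j = round(pi/(4*theta) - 1/2).
pi/(4*theta) - 1/2 = 5754.2282
(For comparison, the common estimate pi/4 * sqrt(N/k) = 5754.7282; the exact maximiser is used here.)
Optimal iterations = 5754

5754


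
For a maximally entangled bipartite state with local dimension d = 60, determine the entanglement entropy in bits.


For a maximally entangled state in d x d:
S = log2(d) = log2(60)
= 5.9069

5.9069


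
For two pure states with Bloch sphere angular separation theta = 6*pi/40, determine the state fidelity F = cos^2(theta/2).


For states separated by angle theta on Bloch sphere:
F = cos^2(theta/2)
theta = 6*pi/40 = 0.4712
theta/2 = 0.2356
cos(theta/2) = 0.9724
F = 0.9455

0.9455


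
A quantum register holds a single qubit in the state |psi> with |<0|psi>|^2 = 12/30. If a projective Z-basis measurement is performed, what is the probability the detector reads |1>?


|alpha|^2 = 12/30 = 0.4000
|beta|^2 = 1 - 12/30 = 18/30 = 0.6000
P(|1>) = |beta|^2 = 0.6000

0.6000


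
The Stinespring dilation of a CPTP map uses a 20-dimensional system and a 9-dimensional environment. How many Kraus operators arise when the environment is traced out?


Tracing out the environment in an orthonormal basis {|i>_E} gives Kraus operators K_i = <i|_E U |0>_E.
Number of Kraus operators = dim(H_env) = d_env
= 9

9


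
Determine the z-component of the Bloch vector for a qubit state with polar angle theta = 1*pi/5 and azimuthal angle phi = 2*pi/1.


theta = 0.6283, phi = 6.2832
r_z = cos(theta) = 0.8090

0.8090


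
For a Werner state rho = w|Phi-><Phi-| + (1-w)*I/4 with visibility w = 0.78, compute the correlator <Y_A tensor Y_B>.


|Phi-> = (|00> - |11>)/sqrt(2)
For the pure Bell state, <Y_A Y_B> = +1 (Bell-state Pauli correlator).
The maximally-mixed part I/4 has tr(I/4 * P tensor P) = 0 for any traceless Pauli P.
So <Y_A Y_B>_rho = w * (+1) + (1 - w) * 0
= 0.78 * (+1)
= 0.7800

0.7800


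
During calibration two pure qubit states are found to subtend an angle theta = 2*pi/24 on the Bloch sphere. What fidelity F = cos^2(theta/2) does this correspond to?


For states separated by angle theta on Bloch sphere:
F = cos^2(theta/2)
theta = 2*pi/24 = 0.2618
theta/2 = 0.1309
cos(theta/2) = 0.9914
F = 0.9830

0.9830


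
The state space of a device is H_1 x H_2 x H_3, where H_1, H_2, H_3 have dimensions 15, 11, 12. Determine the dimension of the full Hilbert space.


dim(H_1 x H_2 x H_3) = 15 * 11 * 12
= 165 * 12
= 1980

1980


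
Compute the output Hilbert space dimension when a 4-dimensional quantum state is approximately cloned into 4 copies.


Output space = H^(tensor 4) where dim(H) = 4
dim = 4^4
= 16 (after 2 factors)
= 64 (after 3 factors)
= 256 (after 4 factors)
= 256

256


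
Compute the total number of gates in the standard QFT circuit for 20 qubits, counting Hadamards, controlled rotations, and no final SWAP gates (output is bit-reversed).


Hadamard gates: 20
Controlled rotations: n*(n-1)/2 = 20*19/2 = 190
SWAP gates: 0 (omitted)
Total = 20 + 190
= 210

210


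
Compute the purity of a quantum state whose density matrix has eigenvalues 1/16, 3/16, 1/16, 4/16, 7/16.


tr(rho^2) = sum of eigenvalues squared
= (1/16)^2 + (3/16)^2 + (1/16)^2 + (4/16)^2 + (7/16)^2
= (1 + 9 + 1 + 16 + 49) / 256
= 76/256
= 0.2969

0.2969


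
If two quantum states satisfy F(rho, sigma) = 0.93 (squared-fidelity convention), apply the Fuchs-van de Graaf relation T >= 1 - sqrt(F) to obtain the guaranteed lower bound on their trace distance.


Fuchs-van de Graaf (squared-fidelity convention): 1 - sqrt(F) <= T <= sqrt(1 - F).
Lower bound: T >= 1 - sqrt(F)
sqrt(F) = sqrt(0.93) = 0.9644
T >= 1 - 0.9644
T >= 0.0356

0.0356


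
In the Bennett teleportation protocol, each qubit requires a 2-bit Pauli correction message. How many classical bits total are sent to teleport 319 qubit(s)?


Quantum teleportation requires 2 classical bits per qubit teleported.
319 qubit(s) -> 2 * 319 = 638 classical bits

638


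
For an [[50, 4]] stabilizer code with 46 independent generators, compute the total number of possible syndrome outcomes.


Each stabilizer generator gives a binary (+1 or -1) measurement outcome.
With 46 independent generators:
Total syndromes = 2^46
= 70368744177664

70368744177664


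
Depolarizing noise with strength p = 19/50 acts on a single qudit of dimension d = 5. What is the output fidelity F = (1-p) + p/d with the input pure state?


F = (1-p) + p/d
= (1 - 0.3800) + 0.3800/5
= 0.6200 + 0.0760
= 0.6960

0.6960


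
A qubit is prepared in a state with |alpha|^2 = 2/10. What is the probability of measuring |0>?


|alpha|^2 = 2/10 = 0.2000
|beta|^2 = 1 - 2/10 = 8/10 = 0.8000
P(|0>) = |alpha|^2 = 0.2000

0.2000


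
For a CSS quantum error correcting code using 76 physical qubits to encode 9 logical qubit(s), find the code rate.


Code rate R = k/n
= 9/76
= 0.1184

0.1184


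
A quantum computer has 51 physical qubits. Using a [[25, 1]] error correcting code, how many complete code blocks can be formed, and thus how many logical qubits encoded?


Each code block uses 25 physical qubits for 1 logical qubit(s).
Number of complete blocks = floor(51 / 25) = 2
Logical qubits = 2 * 1
= 2

2


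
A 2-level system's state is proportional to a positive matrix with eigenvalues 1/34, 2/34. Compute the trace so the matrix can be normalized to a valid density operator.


tr(M) = sum of eigenvalues
= 1/34 + 2/34
= 3/34
= 0.0882

0.0882


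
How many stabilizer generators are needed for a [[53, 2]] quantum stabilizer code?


For an [[n,k]] stabilizer code:
Number of stabilizer generators = n - k
= 53 - 2
= 51

51


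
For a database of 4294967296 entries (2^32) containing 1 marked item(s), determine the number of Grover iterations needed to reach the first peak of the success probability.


After j Grover iterations the success probability is P(j) = sin^2((2j+1)*theta), where sin(theta) = sqrt(k/N).
N = 2^32 = 4294967296, k = 1
sin(theta) = sqrt(k/N) = 1.525878906e-05
theta = arcsin(sqrt(k/N)) = 1.525878906e-05 rad
P(j) reaches its first maximum when (2j+1)*theta is as close as possible to pi/2, i.e. j = round(pi/(4*theta) - 1/2).
pi/(4*theta) - 1/2 = 51471.3540
(For comparison, the common estimate pi/4 * sqrt(N/k) = 51471.8540; the exact maximiser is used here.)
Optimal iterations = 51471

51471


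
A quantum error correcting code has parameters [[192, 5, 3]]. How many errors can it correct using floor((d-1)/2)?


Code parameters: [[192, 5, 3]], distance d = 3.
Number of correctable errors = floor((d-1)/2)
= floor((3 - 1)/2)
= floor(2/2)
= 1

1


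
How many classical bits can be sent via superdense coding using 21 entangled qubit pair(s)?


Superdense coding allows 2 classical bits per shared entangled pair.
21 pair(s) -> 2 * 21 = 42 classical bits

42


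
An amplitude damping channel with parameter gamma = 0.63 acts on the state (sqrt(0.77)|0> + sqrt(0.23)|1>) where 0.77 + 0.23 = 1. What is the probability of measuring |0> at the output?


For amplitude damping with parameter gamma on state sqrt(a)|0> + sqrt(b)|1>:
alpha^2 = 0.77, beta^2 = 0.23
P(|0>) = alpha^2 + gamma * beta^2
= 0.77 + 0.63 * 0.23
= 0.77 + 0.1449
= 0.9149

0.9149


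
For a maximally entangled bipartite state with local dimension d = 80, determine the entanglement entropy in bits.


For a maximally entangled state in d x d:
S = log2(d) = log2(80)
= 6.3219

6.3219


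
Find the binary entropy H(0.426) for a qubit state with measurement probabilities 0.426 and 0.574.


S = -p*log2(p) - (1-p)*log2(1-p)
p = 0.4260, 1-p = 0.5740
= -0.4260 * log2(0.4260) - 0.5740 * log2(0.5740)
= -(-0.5244) - (-0.4597)
= 0.9841

0.9841


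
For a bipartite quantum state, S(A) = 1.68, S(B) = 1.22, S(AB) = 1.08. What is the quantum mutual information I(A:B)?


I(A:B) = S(A) + S(B) - S(AB)
= 1.68 + 1.22 - 1.08
= 1.8200

1.8200


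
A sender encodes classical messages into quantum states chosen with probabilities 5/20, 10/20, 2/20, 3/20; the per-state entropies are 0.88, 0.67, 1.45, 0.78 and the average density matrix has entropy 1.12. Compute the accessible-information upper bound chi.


chi = S(rho) - sum_i p_i * S(rho_i)
Weighted entropy = 5/20 * 0.88 + 10/20 * 0.67 + 2/20 * 1.45 + 3/20 * 0.78
= 0.8170
chi = 1.12 - 0.8170
= 0.3030

0.3030


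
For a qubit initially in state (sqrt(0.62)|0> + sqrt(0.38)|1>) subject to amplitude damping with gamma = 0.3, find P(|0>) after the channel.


For amplitude damping with parameter gamma on state sqrt(a)|0> + sqrt(b)|1>:
alpha^2 = 0.62, beta^2 = 0.38
P(|0>) = alpha^2 + gamma * beta^2
= 0.62 + 0.3 * 0.38
= 0.62 + 0.1140
= 0.7340

0.7340


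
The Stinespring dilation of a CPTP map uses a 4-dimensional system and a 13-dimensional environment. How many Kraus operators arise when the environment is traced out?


Tracing out the environment in an orthonormal basis {|i>_E} gives Kraus operators K_i = <i|_E U |0>_E.
Number of Kraus operators = dim(H_env) = d_env
= 13

13


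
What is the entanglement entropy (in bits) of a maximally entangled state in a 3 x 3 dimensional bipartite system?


For a maximally entangled state in d x d:
S = log2(d) = log2(3)
= 1.5850

1.5850


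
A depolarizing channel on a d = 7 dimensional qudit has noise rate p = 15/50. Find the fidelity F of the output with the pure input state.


F = (1-p) + p/d
= (1 - 0.3000) + 0.3000/7
= 0.7000 + 0.0429
= 0.7429

0.7429


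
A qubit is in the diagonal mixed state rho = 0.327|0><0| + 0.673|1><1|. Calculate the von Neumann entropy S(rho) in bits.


S = -p*log2(p) - (1-p)*log2(1-p)
p = 0.3270, 1-p = 0.6730
= -0.3270 * log2(0.3270) - 0.6730 * log2(0.6730)
= -(-0.5273) - (-0.3845)
= 0.9118

0.9118


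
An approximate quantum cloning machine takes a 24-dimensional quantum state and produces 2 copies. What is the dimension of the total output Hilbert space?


Output space = H^(tensor 2) where dim(H) = 24
dim = 24^2
= 576

576


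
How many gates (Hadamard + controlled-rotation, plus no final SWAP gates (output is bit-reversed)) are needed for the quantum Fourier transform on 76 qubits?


Hadamard gates: 76
Controlled rotations: n*(n-1)/2 = 76*75/2 = 2850
SWAP gates: 0 (omitted)
Total = 76 + 2850
= 2926

2926


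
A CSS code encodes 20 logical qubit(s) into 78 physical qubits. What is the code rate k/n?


Code rate R = k/n
= 20/78
= 0.2564

0.2564


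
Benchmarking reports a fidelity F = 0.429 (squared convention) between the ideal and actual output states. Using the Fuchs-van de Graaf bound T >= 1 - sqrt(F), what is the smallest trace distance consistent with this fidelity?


Fuchs-van de Graaf (squared-fidelity convention): 1 - sqrt(F) <= T <= sqrt(1 - F).
Lower bound: T >= 1 - sqrt(F)
sqrt(F) = sqrt(0.429) = 0.6550
T >= 1 - 0.6550
T >= 0.3450

0.3450


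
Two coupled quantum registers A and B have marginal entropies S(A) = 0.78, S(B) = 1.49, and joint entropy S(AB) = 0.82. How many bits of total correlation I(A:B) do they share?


I(A:B) = S(A) + S(B) - S(AB)
= 0.78 + 1.49 - 0.82
= 1.4500

1.4500


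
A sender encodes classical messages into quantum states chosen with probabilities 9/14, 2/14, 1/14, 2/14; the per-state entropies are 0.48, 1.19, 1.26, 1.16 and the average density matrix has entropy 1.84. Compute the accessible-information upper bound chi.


chi = S(rho) - sum_i p_i * S(rho_i)
Weighted entropy = 9/14 * 0.48 + 2/14 * 1.19 + 1/14 * 1.26 + 2/14 * 1.16
= 0.7343
chi = 1.84 - 0.7343
= 1.1057

1.1057


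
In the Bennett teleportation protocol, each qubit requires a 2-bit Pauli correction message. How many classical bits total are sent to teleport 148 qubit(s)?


Quantum teleportation requires 2 classical bits per qubit teleported.
148 qubit(s) -> 2 * 148 = 296 classical bits

296
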